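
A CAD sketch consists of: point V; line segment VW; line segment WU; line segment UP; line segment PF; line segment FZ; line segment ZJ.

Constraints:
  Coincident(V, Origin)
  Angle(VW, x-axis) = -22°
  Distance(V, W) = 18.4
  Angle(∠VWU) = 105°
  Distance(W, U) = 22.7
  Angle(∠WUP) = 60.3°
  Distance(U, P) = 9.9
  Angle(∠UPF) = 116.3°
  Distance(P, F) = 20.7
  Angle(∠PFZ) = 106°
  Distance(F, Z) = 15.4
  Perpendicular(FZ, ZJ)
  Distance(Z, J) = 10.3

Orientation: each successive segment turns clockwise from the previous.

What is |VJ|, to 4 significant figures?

28.98

V is at the origin; VW runs at -22.0° with length 18.4, so W = (17.06, -6.893). ∠VWU = 105.0° gives WU at -97.00° from the x-axis; with |WU| = 22.7, U = (14.29, -29.42). ∠WUP = 60.3° gives UP at 143.3° from the x-axis; with |UP| = 9.9, P = (6.356, -23.51). ∠UPF = 116.3° gives PF at 79.60° from the x-axis; with |PF| = 20.7, F = (10.09, -3.147). ∠PFZ = 106.0° gives FZ at 5.600° from the x-axis; with |FZ| = 15.4, Z = (25.42, -1.644). FZ is perpendicular to ZJ, so ZJ runs at -84.40°; with |ZJ| = 10.3, J = (26.42, -11.90). Then |VJ| = |J − V| = 28.98.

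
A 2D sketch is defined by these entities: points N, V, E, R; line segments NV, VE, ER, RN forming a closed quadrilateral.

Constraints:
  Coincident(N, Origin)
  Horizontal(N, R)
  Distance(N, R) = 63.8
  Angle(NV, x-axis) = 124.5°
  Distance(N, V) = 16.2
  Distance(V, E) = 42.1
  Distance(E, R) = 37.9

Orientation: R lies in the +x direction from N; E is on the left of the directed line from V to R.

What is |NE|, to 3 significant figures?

38.5

Checks: |VE| = 42.10 ✓; |ER| = 37.90 ✓.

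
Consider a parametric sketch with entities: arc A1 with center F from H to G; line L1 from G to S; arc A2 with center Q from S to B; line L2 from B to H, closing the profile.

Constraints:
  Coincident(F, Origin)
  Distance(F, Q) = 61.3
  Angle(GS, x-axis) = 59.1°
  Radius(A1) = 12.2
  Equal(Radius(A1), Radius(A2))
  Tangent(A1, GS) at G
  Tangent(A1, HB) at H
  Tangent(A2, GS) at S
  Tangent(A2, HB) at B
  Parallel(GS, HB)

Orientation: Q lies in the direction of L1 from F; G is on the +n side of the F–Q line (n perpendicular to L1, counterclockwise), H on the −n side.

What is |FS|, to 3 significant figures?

62.5

The slot axis is L1's direction at 59.1°, so u = (cos 59.1°, sin 59.1°) = (0.514, 0.858) and n = (−sin 59.1°, cos 59.1°) = (-0.858, 0.514). F is at the origin and Q lies 61.3 along u from F, so Q = 61.3·u = (31.5, 52.6). Tangency of A1 to both parallel lines with radius 12.2 puts G and H at F ± 12.2·n: G = (-10.5, 6.27), H = (10.5, -6.27). Equal radii place S and B the same way about Q: S = Q + 12.2·n = (21.0, 58.9), B = Q − 12.2·n = (41.9, 46.3). Then |FS| = |S − F| = 62.5.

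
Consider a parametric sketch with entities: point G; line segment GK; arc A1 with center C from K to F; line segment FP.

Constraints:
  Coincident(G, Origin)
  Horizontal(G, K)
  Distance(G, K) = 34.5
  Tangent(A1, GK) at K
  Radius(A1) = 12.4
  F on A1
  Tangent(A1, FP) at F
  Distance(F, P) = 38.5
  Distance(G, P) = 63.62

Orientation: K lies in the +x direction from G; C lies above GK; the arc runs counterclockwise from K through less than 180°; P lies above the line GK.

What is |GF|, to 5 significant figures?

49.046

G is at the origin; GK is horizontal with |GK| = 34.5 and K on the +x side, so K = (34.500, 0.0000). Tangency of A1 to GK means the radius CK is perpendicular to GK, so C = K + (0, 12.4) = (34.500, 12.400). Since CF ⟂ FP (tangency), |CP| = √(12.4² + 38.5²) = 40.448 regardless of where F sits on A1. So P lies on both circle(G, 63.62) and circle(C, 40.448); the above-GK intersection is P = (35.437, 52.837). F is the foot of the tangent from P: F = (46.388, 15.927).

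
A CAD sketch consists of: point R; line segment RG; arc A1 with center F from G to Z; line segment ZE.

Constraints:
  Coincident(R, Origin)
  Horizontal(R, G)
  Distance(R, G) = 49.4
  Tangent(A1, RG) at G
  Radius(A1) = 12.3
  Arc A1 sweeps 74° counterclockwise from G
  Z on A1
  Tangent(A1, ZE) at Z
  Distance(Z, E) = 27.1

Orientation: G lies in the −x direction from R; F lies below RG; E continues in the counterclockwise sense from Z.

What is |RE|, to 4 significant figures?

77.08

On A1, G sits at bearing 90° from F; a 74° counterclockwise sweep puts Z at bearing 164°, so Z = F + 12.3·(cos 164°, sin 164°) = (-61.22, -8.910). Tangency of A1 to ZE means the radius FZ is perpendicular to ZE, so ZE runs along (−sin 164°, cos 164°); with |ZE| = 27.1, E = (-68.69, -34.96). Then |RE| = |E − R| = 77.08.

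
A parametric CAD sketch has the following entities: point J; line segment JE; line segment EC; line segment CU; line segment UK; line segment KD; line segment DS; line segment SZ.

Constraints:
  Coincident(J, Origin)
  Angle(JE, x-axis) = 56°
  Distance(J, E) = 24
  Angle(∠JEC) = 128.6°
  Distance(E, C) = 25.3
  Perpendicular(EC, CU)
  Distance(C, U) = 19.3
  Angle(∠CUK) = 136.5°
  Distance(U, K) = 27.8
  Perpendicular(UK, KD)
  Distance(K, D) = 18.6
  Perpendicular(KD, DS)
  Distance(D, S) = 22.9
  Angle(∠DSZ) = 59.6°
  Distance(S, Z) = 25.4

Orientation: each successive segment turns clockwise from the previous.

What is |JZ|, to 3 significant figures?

34.3

KD ⟂ DS, so DS runs at 51.1°; with |DS| = 22.9, S = (22.6, 10.6). ∠DSZ = 59.6° gives SZ at -69.3° from the x-axis; with |SZ| = 25.4, Z = (31.6, -13.2). Then |JZ| = |Z − J| = 34.3.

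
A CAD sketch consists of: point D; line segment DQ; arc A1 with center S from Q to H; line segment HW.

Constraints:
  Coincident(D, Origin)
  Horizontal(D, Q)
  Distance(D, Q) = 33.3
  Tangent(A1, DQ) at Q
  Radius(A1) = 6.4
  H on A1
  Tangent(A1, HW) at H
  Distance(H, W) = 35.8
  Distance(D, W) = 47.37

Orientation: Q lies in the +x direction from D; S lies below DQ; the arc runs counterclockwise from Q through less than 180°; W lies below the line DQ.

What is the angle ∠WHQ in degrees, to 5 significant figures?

138.03°

D is at the origin; DQ is horizontal with |DQ| = 33.3 and Q on the +x side, so Q = (33.300, 0.0000). The tangent condition forces SQ to be normal to DQ, so S = Q + (0, -6.4) = (33.300, -6.4000). Since SH ⟂ HW (tangency), |SW| = √(6.4² + 35.8²) = 36.368 regardless of where H sits on A1. So W lies on both circle(D, 47.37) and circle(S, 36.368); the below-DQ intersection is W = (23.156, -41.324). H is the foot of the tangent from W: H = (26.936, -5.7244).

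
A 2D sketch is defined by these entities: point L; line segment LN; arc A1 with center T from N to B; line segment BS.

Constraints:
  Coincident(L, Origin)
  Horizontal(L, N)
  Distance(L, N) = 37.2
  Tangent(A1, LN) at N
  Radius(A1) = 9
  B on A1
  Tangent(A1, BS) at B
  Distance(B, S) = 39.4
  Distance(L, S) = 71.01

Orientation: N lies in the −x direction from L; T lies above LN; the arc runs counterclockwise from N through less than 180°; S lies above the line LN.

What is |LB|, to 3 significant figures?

33.5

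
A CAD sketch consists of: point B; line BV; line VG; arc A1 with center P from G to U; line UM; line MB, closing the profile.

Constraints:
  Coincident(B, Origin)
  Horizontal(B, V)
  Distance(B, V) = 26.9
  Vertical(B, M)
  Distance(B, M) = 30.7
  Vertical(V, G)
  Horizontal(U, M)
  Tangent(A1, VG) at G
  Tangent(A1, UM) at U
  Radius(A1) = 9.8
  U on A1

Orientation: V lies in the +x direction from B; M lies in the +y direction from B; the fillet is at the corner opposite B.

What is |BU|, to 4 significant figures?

35.14

B is at the origin; BV is horizontal with |BV| = 26.9 and V on the +x side, so V = (26.90, 0.000). BM is vertical with |BM| = 30.7 and M on the +y side, so M = (0.000, 30.70). The virtual corner opposite B is at (26.90, 30.70). A1 meets VG tangentially, so PG is at right angles to VG and A1 meets UM tangentially, so PU is at right angles to UM, with radius 9.8, so the center P sits 9.8 in from both sides at P = (17.10, 20.90). That places the tangent points at G = (26.90, 20.90) on VG and U = (17.10, 30.70) on UM. Then |BU| = |U − B| = 35.14.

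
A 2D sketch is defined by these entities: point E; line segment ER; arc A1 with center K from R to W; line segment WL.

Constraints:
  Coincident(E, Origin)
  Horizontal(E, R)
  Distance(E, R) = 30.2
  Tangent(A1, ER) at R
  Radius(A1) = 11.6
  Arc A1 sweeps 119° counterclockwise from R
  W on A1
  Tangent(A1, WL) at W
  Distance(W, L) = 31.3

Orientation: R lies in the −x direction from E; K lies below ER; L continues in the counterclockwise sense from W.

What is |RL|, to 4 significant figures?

44.88

On A1, R sits at bearing 90° from K; a 119° counterclockwise sweep puts W at bearing 209°, so W = K + 11.6·(cos 209°, sin 209°) = (-40.35, -17.22). Tangency of A1 to WL means the radius KW is perpendicular to WL, so WL runs along (−sin 209°, cos 209°); with |WL| = 31.3, L = (-25.17, -44.60). Then |RL| = |L − R| = 44.88.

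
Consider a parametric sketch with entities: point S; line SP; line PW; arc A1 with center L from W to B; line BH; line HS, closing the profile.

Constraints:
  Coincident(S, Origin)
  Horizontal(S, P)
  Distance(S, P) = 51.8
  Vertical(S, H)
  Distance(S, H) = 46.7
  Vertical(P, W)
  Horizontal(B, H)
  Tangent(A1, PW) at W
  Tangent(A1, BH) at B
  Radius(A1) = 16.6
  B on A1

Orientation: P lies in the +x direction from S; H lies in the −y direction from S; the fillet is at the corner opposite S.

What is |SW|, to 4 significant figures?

59.91

The virtual corner opposite S is at (51.80, -46.70). A1 meets PW tangentially, so LW is at right angles to PW and the tangent condition forces LB to be normal to BH, with radius 16.6, so the center L sits 16.6 in from both sides at L = (35.20, -30.10). That places the tangent points at W = (51.80, -30.10) on PW and B = (35.20, -46.70) on BH. Then |SW| = |W − S| = 59.91.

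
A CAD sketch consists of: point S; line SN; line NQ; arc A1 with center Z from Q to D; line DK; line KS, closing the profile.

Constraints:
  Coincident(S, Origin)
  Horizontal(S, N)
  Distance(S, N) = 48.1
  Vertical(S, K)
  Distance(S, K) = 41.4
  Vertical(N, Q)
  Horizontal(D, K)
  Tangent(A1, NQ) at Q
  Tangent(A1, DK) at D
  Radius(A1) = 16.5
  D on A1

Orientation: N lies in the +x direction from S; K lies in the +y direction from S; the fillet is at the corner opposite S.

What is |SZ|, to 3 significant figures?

40.2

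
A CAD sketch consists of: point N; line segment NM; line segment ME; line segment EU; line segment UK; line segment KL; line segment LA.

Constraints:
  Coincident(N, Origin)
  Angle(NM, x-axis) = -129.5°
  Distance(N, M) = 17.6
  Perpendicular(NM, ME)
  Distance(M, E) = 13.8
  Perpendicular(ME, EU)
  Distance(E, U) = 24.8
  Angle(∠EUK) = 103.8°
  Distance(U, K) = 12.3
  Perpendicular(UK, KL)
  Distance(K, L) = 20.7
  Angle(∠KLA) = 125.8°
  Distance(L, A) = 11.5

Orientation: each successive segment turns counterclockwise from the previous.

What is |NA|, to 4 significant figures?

19.23

N is at the origin; NM runs at -129.5° with length 17.6, so M = (-11.19, -13.58). The perpendicularity gives ME at right angles to NM, so ME runs at -39.50°; with |ME| = 13.8, E = (-0.5466, -22.36). The perpendicularity gives EU at right angles to ME, so EU runs at 50.50°; with |EU| = 24.8, U = (15.23, -3.222). ∠EUK = 103.8° gives UK at 126.7° from the x-axis; with |UK| = 12.3, K = (7.877, 6.640). The perpendicularity gives KL at right angles to UK, so KL runs at -143.3°; with |KL| = 20.7, L = (-8.719, -5.731). ∠KLA = 125.8° gives LA at -89.10° from the x-axis; with |LA| = 11.5, A = (-8.539, -17.23). Then |NA| = |A − N| = 19.23.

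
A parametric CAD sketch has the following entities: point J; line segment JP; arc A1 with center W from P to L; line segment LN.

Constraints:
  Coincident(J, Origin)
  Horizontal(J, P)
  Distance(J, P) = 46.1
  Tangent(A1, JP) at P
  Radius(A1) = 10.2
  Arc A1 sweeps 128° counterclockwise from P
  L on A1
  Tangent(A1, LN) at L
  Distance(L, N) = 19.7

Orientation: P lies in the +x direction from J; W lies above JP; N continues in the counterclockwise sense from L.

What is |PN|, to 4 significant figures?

32.26

J is at the origin; JP is horizontal with |JP| = 46.1 and P on the +x side, so P = (46.10, 0.000). A1 meets JP tangentially, so WP is at right angles to JP, so W = P + (0, 10.2) = (46.10, 10.20). On A1, P sits at bearing -90° from W; a 128° counterclockwise sweep puts L at bearing 38°, so L = W + 10.2·(cos 38°, sin 38°) = (54.14, 16.48). A1 meets LN tangentially, so WL is at right angles to LN, so LN runs along (−sin 38°, cos 38°); with |LN| = 19.7, N = (42.01, 32.00). Then |PN| = |N − P| = 32.26.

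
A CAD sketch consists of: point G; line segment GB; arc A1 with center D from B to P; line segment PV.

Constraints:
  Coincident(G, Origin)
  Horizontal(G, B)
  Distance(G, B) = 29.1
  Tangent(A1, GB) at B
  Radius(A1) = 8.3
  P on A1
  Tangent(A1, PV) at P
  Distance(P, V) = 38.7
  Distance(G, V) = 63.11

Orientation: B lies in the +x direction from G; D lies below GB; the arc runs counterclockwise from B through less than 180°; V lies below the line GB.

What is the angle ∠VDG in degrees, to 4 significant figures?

128.8°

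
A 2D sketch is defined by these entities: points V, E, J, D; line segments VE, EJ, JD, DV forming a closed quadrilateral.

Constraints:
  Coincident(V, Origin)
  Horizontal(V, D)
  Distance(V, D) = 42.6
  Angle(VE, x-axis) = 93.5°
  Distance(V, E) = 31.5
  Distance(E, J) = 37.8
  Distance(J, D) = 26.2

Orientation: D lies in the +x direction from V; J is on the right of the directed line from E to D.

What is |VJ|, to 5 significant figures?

16.526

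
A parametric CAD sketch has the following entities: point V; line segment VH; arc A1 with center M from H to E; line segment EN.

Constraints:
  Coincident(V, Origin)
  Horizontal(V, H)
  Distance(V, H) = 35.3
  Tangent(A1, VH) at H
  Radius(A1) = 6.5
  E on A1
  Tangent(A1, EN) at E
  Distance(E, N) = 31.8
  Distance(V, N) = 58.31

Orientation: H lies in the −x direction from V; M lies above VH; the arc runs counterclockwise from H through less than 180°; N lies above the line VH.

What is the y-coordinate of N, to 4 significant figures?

37.61

V is at the origin; VH is horizontal with |VH| = 35.3 and H on the −x side, so H = (-35.30, 0.000). Since A1 is tangent to VH there, MH ⟂ VH, so M = H + (0, 6.5) = (-35.30, 6.500). Since ME ⟂ EN (tangency), |MN| = √(6.5² + 31.8²) = 32.46 regardless of where E sits on A1. So N lies on both circle(V, 58.31) and circle(M, 32.46); the above-VH intersection is N = (-44.56, 37.61). E is the foot of the tangent from N: E = (-29.57, 9.565).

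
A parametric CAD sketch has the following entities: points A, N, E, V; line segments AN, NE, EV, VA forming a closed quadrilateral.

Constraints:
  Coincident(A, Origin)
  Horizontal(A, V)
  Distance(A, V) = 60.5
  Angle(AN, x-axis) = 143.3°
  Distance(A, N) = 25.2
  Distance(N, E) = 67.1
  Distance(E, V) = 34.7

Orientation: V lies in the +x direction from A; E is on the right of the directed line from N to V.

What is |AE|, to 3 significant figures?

41.9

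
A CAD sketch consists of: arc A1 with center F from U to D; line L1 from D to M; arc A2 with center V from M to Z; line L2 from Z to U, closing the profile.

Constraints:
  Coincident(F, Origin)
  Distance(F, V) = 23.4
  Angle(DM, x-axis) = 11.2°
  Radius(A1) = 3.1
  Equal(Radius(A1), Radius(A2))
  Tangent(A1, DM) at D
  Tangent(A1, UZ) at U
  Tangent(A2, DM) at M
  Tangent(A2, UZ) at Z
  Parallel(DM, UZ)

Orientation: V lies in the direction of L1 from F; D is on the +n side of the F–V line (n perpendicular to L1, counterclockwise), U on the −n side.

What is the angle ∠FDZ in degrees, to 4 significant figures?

75.16°

The slot axis is L1's direction at 11.2°, so u = (cos 11.2°, sin 11.2°) = (0.9810, 0.1942) and n = (−sin 11.2°, cos 11.2°) = (-0.1942, 0.9810). F is at the origin and V lies 23.4 along u from F, so V = 23.4·u = (22.95, 4.545). Tangency of A1 to both parallel lines with radius 3.1 puts D and U at F ± 3.1·n: D = (-0.6021, 3.041), U = (0.6021, -3.041). Equal radii place M and Z the same way about V: M = V + 3.1·n = (22.35, 7.586), Z = V − 3.1·n = (23.56, 1.504). Then cos ∠FDZ = DF·DZ / (|DF||DZ|), giving 75.16°.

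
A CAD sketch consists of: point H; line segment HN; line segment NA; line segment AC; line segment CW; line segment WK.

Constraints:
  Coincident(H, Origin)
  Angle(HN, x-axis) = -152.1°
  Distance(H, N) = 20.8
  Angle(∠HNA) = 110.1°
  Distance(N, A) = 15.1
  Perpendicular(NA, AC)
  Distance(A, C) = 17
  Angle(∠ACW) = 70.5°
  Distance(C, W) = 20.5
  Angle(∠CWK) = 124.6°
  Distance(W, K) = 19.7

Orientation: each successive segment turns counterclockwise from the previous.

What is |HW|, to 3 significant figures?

9.82

H is at the origin; HN runs at -152.1° with length 20.8, so N = (-18.4, -9.73). ∠HNA = 110.1° gives NA at -82.2° from the x-axis; with |NA| = 15.1, A = (-16.3, -24.7). The perpendicularity gives AC at right angles to NA, so AC runs at 7.80°; with |AC| = 17.0, C = (0.510, -22.4). ∠ACW = 70.5° gives CW at 117° from the x-axis; with |CW| = 20.5, W = (-8.89, -4.17). Then |HW| = |W − H| = 9.82.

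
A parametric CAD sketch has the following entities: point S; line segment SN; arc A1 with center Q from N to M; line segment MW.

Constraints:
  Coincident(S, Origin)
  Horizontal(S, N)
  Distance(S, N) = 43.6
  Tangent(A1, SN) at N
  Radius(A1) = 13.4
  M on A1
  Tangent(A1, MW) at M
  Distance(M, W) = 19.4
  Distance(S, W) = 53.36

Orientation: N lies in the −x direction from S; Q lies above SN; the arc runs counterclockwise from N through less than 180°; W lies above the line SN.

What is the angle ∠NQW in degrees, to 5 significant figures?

168.54°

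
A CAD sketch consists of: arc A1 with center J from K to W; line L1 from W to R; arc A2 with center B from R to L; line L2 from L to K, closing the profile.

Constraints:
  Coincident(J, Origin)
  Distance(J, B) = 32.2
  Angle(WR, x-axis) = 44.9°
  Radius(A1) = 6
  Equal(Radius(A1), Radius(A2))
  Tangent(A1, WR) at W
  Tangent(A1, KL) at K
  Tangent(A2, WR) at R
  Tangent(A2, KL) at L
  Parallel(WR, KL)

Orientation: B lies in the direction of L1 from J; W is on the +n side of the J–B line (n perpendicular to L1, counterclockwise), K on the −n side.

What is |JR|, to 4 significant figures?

32.75

The slot axis is L1's direction at 44.9°, so u = (cos 44.9°, sin 44.9°) = (0.7083, 0.7059) and n = (−sin 44.9°, cos 44.9°) = (-0.7059, 0.7083). J is at the origin and B lies 32.2 along u from J, so B = 32.2·u = (22.81, 22.73). Tangency of A1 to both parallel lines with radius 6.0 puts W and K at J ± 6.0·n: W = (-4.235, 4.250), K = (4.235, -4.250). Equal radii place R and L the same way about B: R = B + 6.0·n = (18.57, 26.98), L = B − 6.0·n = (27.04, 18.48). Then |JR| = |R − J| = 32.75.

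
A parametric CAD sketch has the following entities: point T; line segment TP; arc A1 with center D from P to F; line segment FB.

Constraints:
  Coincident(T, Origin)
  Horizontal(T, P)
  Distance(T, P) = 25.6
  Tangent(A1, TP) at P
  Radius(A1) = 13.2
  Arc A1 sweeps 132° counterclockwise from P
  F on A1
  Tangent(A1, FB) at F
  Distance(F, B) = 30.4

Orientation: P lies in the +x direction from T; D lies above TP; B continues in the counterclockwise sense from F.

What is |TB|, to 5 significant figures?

47.099

T is at the origin; T and P share the same y with |TP| = 25.6 and P on the +x side, so P = (25.600, 0.0000). Since A1 is tangent to TP there, DP ⟂ TP, so D = P + (0, 13.2) = (25.600, 13.200). On A1, P sits at bearing -90° from D; a 132° counterclockwise sweep puts F at bearing 42°, so F = D + 13.2·(cos 42°, sin 42°) = (35.410, 22.033). The tangent condition forces DF to be normal to FB, so FB runs along (−sin 42°, cos 42°); with |FB| = 30.4, B = (15.068, 44.624). Then |TB| = |B − T| = 47.099.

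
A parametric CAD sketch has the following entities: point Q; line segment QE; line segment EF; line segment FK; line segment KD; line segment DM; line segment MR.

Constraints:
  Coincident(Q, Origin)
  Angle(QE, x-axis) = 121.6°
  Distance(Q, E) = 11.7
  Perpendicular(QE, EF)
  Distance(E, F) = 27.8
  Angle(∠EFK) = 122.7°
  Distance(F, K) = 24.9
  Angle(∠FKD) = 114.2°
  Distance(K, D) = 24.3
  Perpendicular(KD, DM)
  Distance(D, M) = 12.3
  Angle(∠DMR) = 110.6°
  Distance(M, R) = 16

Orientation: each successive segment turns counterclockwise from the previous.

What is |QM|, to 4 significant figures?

28.92

Q is at the origin; QE runs at 121.6° with length 11.7, so E = (-6.131, 9.965). The perpendicularity gives EF at right angles to QE, so EF runs at -148.4°; with |EF| = 27.8, F = (-29.81, -4.602). ∠EFK = 122.7° gives FK at -91.10° from the x-axis; with |FK| = 24.9, K = (-30.29, -29.50). ∠FKD = 114.2° gives KD at -25.30° from the x-axis; with |KD| = 24.3, D = (-8.317, -39.88). The perpendicularity gives DM at right angles to KD, so DM runs at 64.70°; with |DM| = 12.3, M = (-3.061, -28.76). Then |QM| = |M − Q| = 28.92.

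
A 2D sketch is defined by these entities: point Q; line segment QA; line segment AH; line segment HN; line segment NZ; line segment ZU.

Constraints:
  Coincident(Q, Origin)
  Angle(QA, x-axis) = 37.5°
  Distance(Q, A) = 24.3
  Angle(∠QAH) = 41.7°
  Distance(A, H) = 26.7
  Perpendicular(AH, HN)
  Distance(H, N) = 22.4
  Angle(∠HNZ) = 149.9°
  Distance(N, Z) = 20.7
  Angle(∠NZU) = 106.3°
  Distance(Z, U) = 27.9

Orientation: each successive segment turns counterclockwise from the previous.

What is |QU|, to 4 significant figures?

33.80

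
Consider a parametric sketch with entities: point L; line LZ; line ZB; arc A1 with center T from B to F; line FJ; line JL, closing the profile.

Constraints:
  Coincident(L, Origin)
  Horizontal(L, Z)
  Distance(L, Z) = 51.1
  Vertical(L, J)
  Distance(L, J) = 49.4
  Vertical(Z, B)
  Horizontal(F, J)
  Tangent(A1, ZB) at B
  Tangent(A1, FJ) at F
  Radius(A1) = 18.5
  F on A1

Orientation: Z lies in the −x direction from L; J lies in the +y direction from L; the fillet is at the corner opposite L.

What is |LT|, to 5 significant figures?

44.917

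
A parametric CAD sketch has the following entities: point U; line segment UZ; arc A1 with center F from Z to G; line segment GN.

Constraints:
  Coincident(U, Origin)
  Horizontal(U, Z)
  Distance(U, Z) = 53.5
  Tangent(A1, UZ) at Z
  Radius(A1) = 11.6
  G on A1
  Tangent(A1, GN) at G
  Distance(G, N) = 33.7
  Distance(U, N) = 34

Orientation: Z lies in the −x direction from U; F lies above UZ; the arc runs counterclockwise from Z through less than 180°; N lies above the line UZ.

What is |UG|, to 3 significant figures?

45.6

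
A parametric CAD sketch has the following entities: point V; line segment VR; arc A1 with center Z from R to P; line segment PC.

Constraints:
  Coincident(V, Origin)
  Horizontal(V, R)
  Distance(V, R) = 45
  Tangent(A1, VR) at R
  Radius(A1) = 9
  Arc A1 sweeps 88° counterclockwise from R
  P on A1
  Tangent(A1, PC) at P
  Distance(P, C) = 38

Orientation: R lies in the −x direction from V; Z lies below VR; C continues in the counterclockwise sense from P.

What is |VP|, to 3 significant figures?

54.7

Tangency of A1 to VR means the radius ZR is perpendicular to VR, so Z = R + (0, -9) = (-45.0, -9.00). On A1, R sits at bearing 90° from Z; an 88° counterclockwise sweep puts P at bearing 178°, so P = Z + 9.0·(cos 178°, sin 178°) = (-54.0, -8.69). Then |VP| = |P − V| = 54.7.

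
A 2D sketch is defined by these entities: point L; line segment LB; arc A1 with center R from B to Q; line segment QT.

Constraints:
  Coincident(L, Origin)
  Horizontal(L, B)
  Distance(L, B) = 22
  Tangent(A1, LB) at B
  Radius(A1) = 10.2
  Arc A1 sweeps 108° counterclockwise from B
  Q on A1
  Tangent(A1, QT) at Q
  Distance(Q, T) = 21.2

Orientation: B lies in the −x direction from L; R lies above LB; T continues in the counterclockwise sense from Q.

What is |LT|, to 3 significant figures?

38.5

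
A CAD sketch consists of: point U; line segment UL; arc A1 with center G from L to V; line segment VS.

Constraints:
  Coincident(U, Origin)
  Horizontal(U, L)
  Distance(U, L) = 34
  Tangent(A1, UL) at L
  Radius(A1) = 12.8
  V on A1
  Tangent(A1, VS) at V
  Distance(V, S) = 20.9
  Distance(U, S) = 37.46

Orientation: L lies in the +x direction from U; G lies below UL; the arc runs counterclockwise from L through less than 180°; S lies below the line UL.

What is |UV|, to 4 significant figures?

24.16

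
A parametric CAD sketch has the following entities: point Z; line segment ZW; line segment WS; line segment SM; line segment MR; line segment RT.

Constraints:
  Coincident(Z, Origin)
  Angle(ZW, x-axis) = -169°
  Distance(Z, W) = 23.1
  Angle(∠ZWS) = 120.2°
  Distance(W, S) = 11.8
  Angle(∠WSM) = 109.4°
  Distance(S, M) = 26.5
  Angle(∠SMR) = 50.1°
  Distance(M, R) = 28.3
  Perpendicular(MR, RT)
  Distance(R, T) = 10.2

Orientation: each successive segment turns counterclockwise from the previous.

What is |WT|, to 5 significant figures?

6.0026

Z is at the origin; ZW runs at -169.0° with length 23.1, so W = (-22.676, -4.4077). ∠ZWS = 120.2° gives WS at -109.20° from the x-axis; with |WS| = 11.8, S = (-26.556, -15.551). ∠WSM = 109.4° gives SM at -38.600° from the x-axis; with |SM| = 26.5, M = (-5.8459, -32.084). ∠SMR = 50.1° gives MR at 91.300° from the x-axis; with |MR| = 28.3, R = (-6.4880, -3.7914). MR ⟂ RT, so RT runs at -178.70°; with |RT| = 10.2, T = (-16.685, -4.0228). Then |WT| = |T − W| = 6.0026.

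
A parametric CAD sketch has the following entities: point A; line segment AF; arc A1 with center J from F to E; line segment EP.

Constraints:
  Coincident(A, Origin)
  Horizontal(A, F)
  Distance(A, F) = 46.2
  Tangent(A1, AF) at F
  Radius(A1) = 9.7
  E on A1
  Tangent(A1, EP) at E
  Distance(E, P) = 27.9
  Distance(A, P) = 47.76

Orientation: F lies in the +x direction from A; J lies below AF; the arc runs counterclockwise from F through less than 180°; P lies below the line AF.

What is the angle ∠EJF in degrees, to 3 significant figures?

80.2°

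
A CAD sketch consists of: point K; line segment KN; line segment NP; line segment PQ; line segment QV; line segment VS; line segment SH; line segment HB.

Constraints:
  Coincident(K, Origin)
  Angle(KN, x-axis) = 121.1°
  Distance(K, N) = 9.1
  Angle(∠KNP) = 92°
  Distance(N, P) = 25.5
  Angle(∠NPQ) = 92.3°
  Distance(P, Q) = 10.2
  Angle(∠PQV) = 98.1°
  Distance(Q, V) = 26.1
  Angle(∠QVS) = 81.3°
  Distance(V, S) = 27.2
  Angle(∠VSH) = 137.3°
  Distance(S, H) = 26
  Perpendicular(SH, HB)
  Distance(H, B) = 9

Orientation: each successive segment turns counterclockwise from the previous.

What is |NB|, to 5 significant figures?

34.902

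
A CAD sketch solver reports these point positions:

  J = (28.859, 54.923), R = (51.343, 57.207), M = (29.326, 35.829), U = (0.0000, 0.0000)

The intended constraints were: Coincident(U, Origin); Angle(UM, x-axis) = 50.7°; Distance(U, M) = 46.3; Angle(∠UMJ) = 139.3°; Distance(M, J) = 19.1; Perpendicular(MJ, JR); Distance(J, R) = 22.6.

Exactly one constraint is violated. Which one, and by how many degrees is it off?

Perpendicular(MJ, JR) — off by 4.40°.

U = (0.00, 0.00) ✓; UM at 50.70° ✓; |UM| = 46.30 ✓; ∠UMJ = 139.3° ✓; |MJ| = 19.10 ✓; ∠(MJ, JR) = 85.60° ✗; |JR| = 22.60 ✓.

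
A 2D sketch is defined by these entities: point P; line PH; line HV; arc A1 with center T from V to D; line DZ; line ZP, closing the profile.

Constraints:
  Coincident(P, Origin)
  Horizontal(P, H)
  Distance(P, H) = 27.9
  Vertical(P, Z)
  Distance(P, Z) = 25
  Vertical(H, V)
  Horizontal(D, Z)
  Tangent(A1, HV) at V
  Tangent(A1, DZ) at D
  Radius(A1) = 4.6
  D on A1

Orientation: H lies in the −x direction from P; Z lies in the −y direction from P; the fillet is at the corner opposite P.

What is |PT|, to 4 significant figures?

30.97

P is at the origin; PH is horizontal with |PH| = 27.9 and H on the −x side, so H = (-27.90, 0.000). P and Z share the same x with |PZ| = 25.0 and Z on the −y side, so Z = (0.000, -25.00). The virtual corner opposite P is at (-27.90, -25.00). The tangent condition forces TV to be normal to HV and the tangent condition forces TD to be normal to DZ, with radius 4.6, so the center T sits 4.6 in from both sides at T = (-23.30, -20.40). Then |PT| = |T − P| = 30.97.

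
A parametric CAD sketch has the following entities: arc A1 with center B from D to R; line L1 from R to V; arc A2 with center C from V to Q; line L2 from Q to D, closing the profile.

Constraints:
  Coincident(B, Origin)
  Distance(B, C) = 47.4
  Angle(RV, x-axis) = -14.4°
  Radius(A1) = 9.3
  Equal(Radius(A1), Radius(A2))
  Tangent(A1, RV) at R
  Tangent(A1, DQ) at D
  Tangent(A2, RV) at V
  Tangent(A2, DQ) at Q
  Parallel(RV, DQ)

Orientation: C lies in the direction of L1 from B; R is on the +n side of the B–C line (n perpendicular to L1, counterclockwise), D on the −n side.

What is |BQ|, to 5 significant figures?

48.304

The slot axis is L1's direction at -14.4°, so u = (cos -14.4°, sin -14.4°) = (0.96858, -0.24869) and n = (−sin -14.4°, cos -14.4°) = (0.24869, 0.96858). B is at the origin and C lies 47.4 along u from B, so C = 47.4·u = (45.911, -11.788). Tangency of A1 to both parallel lines with radius 9.3 puts R and D at B ± 9.3·n: R = (2.3128, 9.0078), D = (-2.3128, -9.0078). Equal radii place V and Q the same way about C: V = C + 9.3·n = (48.224, -2.7801), Q = C − 9.3·n = (43.598, -20.796). Then |BQ| = |Q − B| = 48.304.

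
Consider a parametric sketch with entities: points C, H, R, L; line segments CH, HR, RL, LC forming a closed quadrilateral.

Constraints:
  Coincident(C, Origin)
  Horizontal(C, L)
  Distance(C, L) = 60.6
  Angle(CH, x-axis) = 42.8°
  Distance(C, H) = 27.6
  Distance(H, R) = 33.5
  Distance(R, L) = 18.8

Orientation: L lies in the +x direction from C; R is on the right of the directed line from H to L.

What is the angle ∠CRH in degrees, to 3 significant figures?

39.7°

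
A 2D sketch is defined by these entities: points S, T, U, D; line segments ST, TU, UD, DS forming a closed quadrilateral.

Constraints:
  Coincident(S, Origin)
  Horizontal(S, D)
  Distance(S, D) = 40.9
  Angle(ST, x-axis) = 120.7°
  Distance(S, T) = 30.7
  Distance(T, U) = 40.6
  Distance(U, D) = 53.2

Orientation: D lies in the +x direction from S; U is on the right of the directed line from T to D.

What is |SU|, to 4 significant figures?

17.37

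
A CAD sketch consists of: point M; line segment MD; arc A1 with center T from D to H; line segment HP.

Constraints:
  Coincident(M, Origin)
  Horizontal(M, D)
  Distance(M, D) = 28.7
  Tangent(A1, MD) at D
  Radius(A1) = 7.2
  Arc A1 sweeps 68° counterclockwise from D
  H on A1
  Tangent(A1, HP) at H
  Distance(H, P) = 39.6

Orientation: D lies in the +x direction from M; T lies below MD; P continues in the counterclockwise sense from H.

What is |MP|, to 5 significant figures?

41.842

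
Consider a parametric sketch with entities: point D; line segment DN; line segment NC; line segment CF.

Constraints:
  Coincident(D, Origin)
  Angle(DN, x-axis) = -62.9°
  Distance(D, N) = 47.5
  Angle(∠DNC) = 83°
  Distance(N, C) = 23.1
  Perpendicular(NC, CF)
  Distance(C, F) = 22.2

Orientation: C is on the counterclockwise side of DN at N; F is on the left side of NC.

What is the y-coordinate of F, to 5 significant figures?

-10.951

∠DNC = 83.0°, so NC runs at -62.9° + (180° − 83.0°) = 34.100° from the x-axis; with |NC| = 23.1, C = N + 23.1·(cos 34.100°, sin 34.100°) = (40.767, -29.334). NC ⟂ CF; with |CF| = 22.2 on the left of NC, F = C + 22.2·(-0.56064, 0.82806) = (28.320, -10.951). So F.y = -10.951.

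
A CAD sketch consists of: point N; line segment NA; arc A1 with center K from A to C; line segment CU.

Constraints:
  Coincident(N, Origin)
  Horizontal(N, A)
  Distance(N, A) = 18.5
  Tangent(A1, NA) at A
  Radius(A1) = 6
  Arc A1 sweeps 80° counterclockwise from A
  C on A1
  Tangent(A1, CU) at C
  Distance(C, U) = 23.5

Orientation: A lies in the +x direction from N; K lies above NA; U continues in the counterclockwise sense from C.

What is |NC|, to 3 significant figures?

24.9

N is at the origin; N and A share the same y with |NA| = 18.5 and A on the +x side, so A = (18.5, 0.00). The tangent condition forces KA to be normal to NA, so K = A + (0, 6) = (18.5, 6.00). On A1, A sits at bearing -90° from K; an 80° counterclockwise sweep puts C at bearing -10°, so C = K + 6.0·(cos -10°, sin -10°) = (24.4, 4.96). Then |NC| = |C − N| = 24.9.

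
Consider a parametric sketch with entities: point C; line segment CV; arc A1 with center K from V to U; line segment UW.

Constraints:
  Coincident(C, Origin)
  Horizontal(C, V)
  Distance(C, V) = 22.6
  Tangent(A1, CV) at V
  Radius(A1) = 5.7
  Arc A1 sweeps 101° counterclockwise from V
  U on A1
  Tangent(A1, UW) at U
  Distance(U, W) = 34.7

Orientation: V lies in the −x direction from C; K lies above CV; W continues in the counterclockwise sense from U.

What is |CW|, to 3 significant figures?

47.2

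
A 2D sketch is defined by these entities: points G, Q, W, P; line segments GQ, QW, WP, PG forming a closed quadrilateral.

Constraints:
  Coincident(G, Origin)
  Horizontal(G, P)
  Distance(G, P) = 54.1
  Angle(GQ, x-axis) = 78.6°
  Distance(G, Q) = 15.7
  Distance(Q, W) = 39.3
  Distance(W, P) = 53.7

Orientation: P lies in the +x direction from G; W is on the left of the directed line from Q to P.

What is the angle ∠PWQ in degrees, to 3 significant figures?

67.9°

Checks: |QW| = 39.30 ✓; |WP| = 53.70 ✓.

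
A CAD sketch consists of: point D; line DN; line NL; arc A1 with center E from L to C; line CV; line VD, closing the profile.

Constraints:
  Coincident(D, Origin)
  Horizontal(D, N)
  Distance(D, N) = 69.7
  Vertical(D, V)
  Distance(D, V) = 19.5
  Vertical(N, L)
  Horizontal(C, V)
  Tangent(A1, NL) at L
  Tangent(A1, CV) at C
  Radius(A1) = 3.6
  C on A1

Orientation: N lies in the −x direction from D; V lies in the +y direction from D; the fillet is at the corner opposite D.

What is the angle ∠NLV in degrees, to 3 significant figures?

93.0°

D is at the origin; D and N share the same y with |DN| = 69.7 and N on the −x side, so N = (-69.7, 0.00). DV is vertical with |DV| = 19.5 and V on the +y side, so V = (0.00, 19.5). The virtual corner opposite D is at (-69.7, 19.5). Tangency of A1 to NL means the radius EL is perpendicular to NL and tangency of A1 to CV means the radius EC is perpendicular to CV, with radius 3.6, so the center E sits 3.6 in from both sides at E = (-66.1, 15.9). That places the tangent points at L = (-69.7, 15.9) on NL and C = (-66.1, 19.5) on CV. Then cos ∠NLV = LN·LV / (|LN||LV|), giving 93.0°.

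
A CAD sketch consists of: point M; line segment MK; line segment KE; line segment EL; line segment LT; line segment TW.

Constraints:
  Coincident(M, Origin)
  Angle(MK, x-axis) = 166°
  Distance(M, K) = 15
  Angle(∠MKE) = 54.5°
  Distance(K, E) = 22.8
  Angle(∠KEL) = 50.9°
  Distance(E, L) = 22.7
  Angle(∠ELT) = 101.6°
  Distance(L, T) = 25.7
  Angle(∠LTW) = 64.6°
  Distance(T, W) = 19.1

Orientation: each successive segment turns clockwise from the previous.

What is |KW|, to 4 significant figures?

5.845

∠ELT = 101.6° gives LT at -167.0° from the x-axis; with |LT| = 25.7, T = (-21.70, -10.04). ∠LTW = 64.6° gives TW at 77.60° from the x-axis; with |TW| = 19.1, W = (-17.60, 8.616). Then |KW| = |W − K| = 5.845.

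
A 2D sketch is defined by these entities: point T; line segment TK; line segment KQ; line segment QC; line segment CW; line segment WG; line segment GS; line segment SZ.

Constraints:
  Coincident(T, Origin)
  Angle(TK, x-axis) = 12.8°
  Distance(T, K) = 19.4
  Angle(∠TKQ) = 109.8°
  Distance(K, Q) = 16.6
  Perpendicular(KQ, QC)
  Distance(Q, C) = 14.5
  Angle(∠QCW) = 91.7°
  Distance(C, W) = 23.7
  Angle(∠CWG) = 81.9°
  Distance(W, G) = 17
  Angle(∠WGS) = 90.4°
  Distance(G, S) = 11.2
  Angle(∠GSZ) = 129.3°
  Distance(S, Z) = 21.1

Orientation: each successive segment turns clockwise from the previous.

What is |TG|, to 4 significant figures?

19.99

∠QCW = 91.7° gives CW at 124.3° from the x-axis; with |CW| = 23.7, W = (2.290, 2.080). ∠CWG = 81.9° gives WG at 26.20° from the x-axis; with |WG| = 17.0, G = (17.54, 9.585). Then |TG| = |G − T| = 19.99.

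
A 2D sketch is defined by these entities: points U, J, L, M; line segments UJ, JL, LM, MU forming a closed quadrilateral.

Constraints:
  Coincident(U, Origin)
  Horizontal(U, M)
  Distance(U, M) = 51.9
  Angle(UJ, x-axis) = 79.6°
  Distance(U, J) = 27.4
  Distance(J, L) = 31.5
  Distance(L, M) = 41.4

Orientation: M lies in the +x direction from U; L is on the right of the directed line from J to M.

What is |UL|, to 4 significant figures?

11.43

U is at the origin; UM is horizontal with |UM| = 51.9 and M in +x, so M = (51.9, 0). UJ runs at 79.6° with |UJ| = 27.4, so J = (4.946, 26.95). L is determined by |JL| = 31.5 and |LM| = 41.4 together: it lies at the intersection of circle(J, 31.5) and circle(M, 41.4). With |JM| = 54.14, the foot of the radical line on JM is 20.40 from J and the perpendicular offset is √(31.5² − 20.40²) = 24.00. Taking the right-of-JM solution: L = (10.70, -4.021).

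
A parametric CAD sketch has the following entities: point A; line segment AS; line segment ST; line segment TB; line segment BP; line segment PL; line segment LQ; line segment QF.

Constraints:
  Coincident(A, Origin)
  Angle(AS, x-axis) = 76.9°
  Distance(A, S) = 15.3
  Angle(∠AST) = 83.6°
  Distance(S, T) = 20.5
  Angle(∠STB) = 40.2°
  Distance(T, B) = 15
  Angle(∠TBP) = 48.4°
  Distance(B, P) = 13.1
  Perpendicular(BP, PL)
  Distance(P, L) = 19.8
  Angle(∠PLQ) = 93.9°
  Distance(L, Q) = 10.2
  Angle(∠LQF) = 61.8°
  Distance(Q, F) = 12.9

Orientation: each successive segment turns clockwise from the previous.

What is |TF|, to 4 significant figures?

3.022

A is at the origin; AS runs at 76.9° with length 15.3, so S = (3.468, 14.90). ∠AST = 83.6° gives ST at -19.50° from the x-axis; with |ST| = 20.5, T = (22.79, 8.059). ∠STB = 40.2° gives TB at -159.3° from the x-axis; with |TB| = 15.0, B = (8.760, 2.757). ∠TBP = 48.4° gives BP at 69.10° from the x-axis; with |BP| = 13.1, P = (13.43, 14.99). The perpendicularity gives PL at right angles to BP, so PL runs at -20.90°; with |PL| = 19.8, L = (31.93, 7.931). ∠PLQ = 93.9° gives LQ at -107.0° from the x-axis; with |LQ| = 10.2, Q = (28.95, -1.823). ∠LQF = 61.8° gives QF at 134.8° from the x-axis; with |QF| = 12.9, F = (19.86, 7.330). Then |TF| = |F − T| = 3.022.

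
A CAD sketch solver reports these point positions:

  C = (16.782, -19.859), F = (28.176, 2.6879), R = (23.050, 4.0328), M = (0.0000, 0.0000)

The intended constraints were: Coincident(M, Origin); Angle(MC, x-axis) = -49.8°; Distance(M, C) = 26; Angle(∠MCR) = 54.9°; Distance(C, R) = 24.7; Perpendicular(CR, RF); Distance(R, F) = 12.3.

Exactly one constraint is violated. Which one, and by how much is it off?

Distance(R, F) = 12.3 — off by 7.00.

M = (0.00, 0.00) ✓; MC at -49.80° ✓; |MC| = 26.00 ✓; ∠MCR = 54.90° ✓; |CR| = 24.70 ✓; ∠(CR, RF) = 90.00° ✓; |RF| = 5.299 ✗.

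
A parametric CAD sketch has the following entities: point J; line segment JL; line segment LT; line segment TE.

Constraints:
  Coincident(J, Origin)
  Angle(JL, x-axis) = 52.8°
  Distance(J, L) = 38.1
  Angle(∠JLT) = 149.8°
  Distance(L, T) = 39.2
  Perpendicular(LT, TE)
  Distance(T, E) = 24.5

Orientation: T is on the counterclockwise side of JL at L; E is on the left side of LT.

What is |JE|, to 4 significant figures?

72.33

J is at the origin; JL runs at 52.8° with length 38.1, so L = 38.1·(cos 52.8°, sin 52.8°) = (23.04, 30.35). ∠JLT = 149.8°, so LT runs at 52.8° + (180° − 149.8°) = 83.00° from the x-axis; with |LT| = 39.2, T = L + 39.2·(cos 83.00°, sin 83.00°) = (27.81, 69.26). The perpendicularity gives TE at right angles to LT; with |TE| = 24.5 on the left of LT, E = T + 24.5·(-0.9925, 0.1219) = (3.495, 72.24). Then |JE| = |E − J| = 72.33.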